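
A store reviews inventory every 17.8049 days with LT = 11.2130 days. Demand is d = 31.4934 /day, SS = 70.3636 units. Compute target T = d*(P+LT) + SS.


P + LT = 29.0179
d*(P+LT) = 31.4934 * 29.0179 = 913.8723
T = 913.8723 + 70.3636 = 984.2359

984.2359 units


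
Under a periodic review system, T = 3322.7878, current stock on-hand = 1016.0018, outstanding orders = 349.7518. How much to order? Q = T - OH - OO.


Inventory position = OH + OO = 1016.0018 + 349.7518 = 1365.7536
Q = 3322.7878 - 1365.7536 = 1957.0342

1957.0342 units


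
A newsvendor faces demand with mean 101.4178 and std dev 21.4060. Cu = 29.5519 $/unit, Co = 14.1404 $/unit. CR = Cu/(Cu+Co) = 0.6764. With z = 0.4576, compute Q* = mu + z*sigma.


CR = Cu/(Cu+Co) = 29.5519/(29.5519+14.1404) = 0.6764
z = 0.4576
Q* = 101.4178 + 0.4576 * 21.4060 = 111.2132

111.2132 units


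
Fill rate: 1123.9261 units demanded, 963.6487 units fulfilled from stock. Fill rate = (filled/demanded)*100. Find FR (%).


FR = 963.6487 / 1123.9261 * 100 = 85.7395

85.7395%


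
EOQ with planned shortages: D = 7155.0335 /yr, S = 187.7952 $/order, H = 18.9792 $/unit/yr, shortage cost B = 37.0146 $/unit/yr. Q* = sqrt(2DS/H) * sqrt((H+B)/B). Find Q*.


sqrt(2DS/H) = 376.2913
sqrt((H+B)/B) = 1.2299
Q* = 376.2913 * 1.2299 = 462.8151

462.8151 units


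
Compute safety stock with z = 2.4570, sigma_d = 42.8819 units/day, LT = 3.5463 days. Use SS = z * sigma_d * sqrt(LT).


sqrt(LT) = sqrt(3.5463) = 1.8832
SS = 2.4570 * 42.8819 * 1.8832 = 198.4115

198.4115 units


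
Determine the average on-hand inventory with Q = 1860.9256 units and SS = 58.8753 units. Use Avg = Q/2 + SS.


Q/2 = 930.4628
Avg = 930.4628 + 58.8753 = 989.3381

989.3381 units


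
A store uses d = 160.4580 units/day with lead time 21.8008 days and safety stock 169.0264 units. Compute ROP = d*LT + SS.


d*LT = 160.4580 * 21.8008 = 3498.1128
ROP = 3498.1128 + 169.0264 = 3667.1392

3667.1392 units


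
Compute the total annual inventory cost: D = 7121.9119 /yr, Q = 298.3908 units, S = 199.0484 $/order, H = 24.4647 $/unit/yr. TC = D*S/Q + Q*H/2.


Ordering cost = D*S/Q = 4750.8340
Holding cost = Q*H/2 = 3650.0207
TC = 4750.8340 + 3650.0207 = 8400.8547

8400.8547 $/yr


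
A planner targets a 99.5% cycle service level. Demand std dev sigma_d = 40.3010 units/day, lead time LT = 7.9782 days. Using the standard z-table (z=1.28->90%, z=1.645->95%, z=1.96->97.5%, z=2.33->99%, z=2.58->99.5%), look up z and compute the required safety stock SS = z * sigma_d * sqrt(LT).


From the table, SL = 99.5% corresponds to z = 2.58
sqrt(LT) = sqrt(7.9782) = 2.8246
SS = 2.58 * 40.3010 * 2.8246 = 293.6892

293.6892 units


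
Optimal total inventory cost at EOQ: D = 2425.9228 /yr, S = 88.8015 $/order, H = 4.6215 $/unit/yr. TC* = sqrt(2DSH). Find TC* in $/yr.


2*D*S*H = 1991178.6685
TC* = sqrt(1991178.6685) = 1411.0913

1411.0913 $/yr


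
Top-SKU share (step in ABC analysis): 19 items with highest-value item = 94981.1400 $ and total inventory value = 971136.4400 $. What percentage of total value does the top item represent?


Top item = 94981.1400
Total = 971136.4400
Percentage = 94981.1400 / 971136.4400 * 100 = 9.7804

9.7804%


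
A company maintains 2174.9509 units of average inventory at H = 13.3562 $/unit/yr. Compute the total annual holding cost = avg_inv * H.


Cost = 2174.9509 * 13.3562 = 29049.0792

29049.0792 $/yr


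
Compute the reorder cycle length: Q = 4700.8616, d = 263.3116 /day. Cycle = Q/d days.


Cycle = 4700.8616 / 263.3116 = 17.8528

17.8528 days


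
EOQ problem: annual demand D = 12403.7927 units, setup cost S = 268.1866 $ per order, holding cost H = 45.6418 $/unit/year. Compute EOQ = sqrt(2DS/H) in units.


2*D*S = 2 * 12403.7927 * 268.1866 = 6653061.9826
2*D*S/H = 145766.8625
EOQ = sqrt(145766.8625) = 381.7943

381.7943 units


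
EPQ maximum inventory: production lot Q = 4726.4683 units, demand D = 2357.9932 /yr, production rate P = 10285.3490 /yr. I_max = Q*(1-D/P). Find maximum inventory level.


D/P = 0.2293
1 - D/P = 0.7707
I_max = 4726.4683 * 0.7707 = 3642.8901

3642.8901 units


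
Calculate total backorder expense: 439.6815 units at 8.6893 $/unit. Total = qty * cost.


Total = 439.6815 * 8.6893 = 3820.5245

3820.5245 $


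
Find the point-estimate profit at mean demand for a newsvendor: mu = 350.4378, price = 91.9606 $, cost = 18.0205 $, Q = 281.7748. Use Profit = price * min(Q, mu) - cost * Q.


Sales at mu = min(281.7748, 350.4378) = 281.7748
Revenue = 91.9606 * 281.7748 = 25912.1797
Total cost = 18.0205 * 281.7748 = 5077.7228
Profit = 25912.1797 - 5077.7228 = 20834.4569

20834.4569 $


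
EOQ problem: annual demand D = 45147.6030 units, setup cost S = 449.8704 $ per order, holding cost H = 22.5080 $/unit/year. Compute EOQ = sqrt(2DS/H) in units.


2*D*S = 2 * 45147.6030 * 449.8704 = 40621140.4413
2*D*S/H = 1804742.3335
EOQ = sqrt(1804742.3335) = 1343.4070

1343.4070 units


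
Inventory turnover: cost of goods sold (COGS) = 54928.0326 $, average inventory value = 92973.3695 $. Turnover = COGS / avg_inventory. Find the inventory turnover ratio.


Turnover = 54928.0326 / 92973.3695 = 0.5908

0.5908


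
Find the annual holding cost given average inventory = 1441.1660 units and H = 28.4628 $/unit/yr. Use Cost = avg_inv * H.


Cost = 1441.1660 * 28.4628 = 41019.6196

41019.6196 $/yr


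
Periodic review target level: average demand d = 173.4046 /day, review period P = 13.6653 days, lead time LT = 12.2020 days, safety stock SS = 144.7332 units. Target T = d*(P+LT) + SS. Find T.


P + LT = 25.8673
d*(P+LT) = 173.4046 * 25.8673 = 4485.5088
T = 4485.5088 + 144.7332 = 4630.2420

4630.2420 units


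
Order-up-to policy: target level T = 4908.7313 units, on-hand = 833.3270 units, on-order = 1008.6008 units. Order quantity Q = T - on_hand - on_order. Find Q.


Inventory position = OH + OO = 833.3270 + 1008.6008 = 1841.9278
Q = 4908.7313 - 1841.9278 = 3066.8035

3066.8035 units


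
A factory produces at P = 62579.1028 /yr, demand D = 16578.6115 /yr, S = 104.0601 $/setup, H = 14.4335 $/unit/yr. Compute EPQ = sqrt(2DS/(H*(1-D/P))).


1 - D/P = 1 - 0.2649 = 0.7351
H*(1-D/P) = 10.6097
2DS = 3450343.9411
EPQ = sqrt(325205.2850) = 570.2677

570.2677 units


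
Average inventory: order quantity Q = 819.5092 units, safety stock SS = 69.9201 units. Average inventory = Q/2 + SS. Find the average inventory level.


Q/2 = 409.7546
Avg = 409.7546 + 69.9201 = 479.6747

479.6747 units


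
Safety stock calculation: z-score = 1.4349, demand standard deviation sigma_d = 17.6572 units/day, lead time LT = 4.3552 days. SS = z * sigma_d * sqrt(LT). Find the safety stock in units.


sqrt(LT) = sqrt(4.3552) = 2.0869
SS = 1.4349 * 17.6572 * 2.0869 = 52.8747

52.8747 units


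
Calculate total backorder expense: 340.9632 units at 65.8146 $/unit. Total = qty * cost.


Total = 340.9632 * 65.8146 = 22440.3566

22440.3566 $


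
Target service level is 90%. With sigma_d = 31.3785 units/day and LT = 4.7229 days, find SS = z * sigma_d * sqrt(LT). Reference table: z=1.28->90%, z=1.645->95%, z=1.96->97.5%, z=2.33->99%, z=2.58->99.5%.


From the table, SL = 90% corresponds to z = 1.28
sqrt(LT) = sqrt(4.7229) = 2.1732
SS = 1.28 * 31.3785 * 2.1732 = 87.2864

87.2864 units


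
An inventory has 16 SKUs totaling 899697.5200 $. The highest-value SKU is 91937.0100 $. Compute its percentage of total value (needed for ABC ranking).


Top item = 91937.0100
Total = 899697.5200
Percentage = 91937.0100 / 899697.5200 * 100 = 10.2187

10.2187%


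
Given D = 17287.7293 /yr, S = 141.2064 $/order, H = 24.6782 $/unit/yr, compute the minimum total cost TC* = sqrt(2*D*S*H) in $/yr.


2*D*S*H = 120485784.5026
TC* = sqrt(120485784.5026) = 10976.6017

10976.6017 $/yr


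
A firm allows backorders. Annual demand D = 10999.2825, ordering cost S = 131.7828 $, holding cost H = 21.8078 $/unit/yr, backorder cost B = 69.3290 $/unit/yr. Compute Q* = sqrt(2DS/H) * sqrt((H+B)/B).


sqrt(2DS/H) = 364.6033
sqrt((H+B)/B) = 1.1465
Q* = 364.6033 * 1.1465 = 418.0325

418.0325 units


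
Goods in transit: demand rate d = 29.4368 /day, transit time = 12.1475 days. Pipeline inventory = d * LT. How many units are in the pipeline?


Pipeline = 29.4368 * 12.1475 = 357.5835

357.5835 units


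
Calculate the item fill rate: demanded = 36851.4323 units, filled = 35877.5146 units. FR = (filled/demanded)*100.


FR = 35877.5146 / 36851.4323 * 100 = 97.3572

97.3572%


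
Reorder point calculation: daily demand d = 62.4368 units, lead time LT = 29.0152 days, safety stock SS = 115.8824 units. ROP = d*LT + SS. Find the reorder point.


d*LT = 62.4368 * 29.0152 = 1811.6162
ROP = 1811.6162 + 115.8824 = 1927.4986

1927.4986 units


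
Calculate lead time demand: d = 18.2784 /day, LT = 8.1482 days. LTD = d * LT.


LTD = 18.2784 * 8.1482 = 148.9361

148.9361 units


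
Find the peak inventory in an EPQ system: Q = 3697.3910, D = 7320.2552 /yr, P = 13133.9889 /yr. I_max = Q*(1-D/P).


D/P = 0.5574
1 - D/P = 0.4426
I_max = 3697.3910 * 0.4426 = 1636.6427

1636.6427 units


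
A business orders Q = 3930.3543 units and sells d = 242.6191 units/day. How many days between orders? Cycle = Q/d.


Cycle = 3930.3543 / 242.6191 = 16.1997

16.1997 days


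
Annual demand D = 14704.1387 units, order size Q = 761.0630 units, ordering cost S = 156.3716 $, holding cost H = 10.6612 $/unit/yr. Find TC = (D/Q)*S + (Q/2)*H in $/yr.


Ordering cost = D*S/Q = 3021.1818
Holding cost = Q*H/2 = 4056.9224
TC = 3021.1818 + 4056.9224 = 7078.1042

7078.1042 $/yr


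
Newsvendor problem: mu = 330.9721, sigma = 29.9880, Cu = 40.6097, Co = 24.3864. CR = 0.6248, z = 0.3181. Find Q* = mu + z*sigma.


CR = Cu/(Cu+Co) = 40.6097/(40.6097+24.3864) = 0.6248
z = 0.3181
Q* = 330.9721 + 0.3181 * 29.9880 = 340.5113

340.5113 units


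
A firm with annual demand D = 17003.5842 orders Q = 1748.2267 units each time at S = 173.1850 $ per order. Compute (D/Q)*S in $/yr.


Number of orders = D/Q = 9.7262
Cost = 9.7262 * 173.1850 = 1684.4301

1684.4301 $/yr


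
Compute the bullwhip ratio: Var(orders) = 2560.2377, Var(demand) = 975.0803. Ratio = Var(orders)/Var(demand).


BW = 2560.2377 / 975.0803 = 2.6257

2.6257


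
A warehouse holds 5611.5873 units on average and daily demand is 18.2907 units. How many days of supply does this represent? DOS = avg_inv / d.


DOS = 5611.5873 / 18.2907 = 306.8000

306.8000 days


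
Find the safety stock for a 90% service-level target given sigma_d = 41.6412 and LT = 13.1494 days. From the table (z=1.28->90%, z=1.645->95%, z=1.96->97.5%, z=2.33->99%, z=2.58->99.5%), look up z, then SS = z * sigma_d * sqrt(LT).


From the table, SL = 90% corresponds to z = 1.28
sqrt(LT) = sqrt(13.1494) = 3.6262
SS = 1.28 * 41.6412 * 3.6262 = 193.2797

193.2797 units


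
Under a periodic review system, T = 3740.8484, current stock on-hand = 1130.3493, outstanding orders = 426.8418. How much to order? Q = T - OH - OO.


Inventory position = OH + OO = 1130.3493 + 426.8418 = 1557.1911
Q = 3740.8484 - 1557.1911 = 2183.6573

2183.6573 units


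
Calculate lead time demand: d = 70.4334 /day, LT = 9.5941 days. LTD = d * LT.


LTD = 70.4334 * 9.5941 = 675.7451

675.7451 units


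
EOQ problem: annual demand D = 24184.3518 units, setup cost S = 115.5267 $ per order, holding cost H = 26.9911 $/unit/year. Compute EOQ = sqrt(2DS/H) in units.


2*D*S = 2 * 24184.3518 * 115.5267 = 5587876.7102
2*D*S/H = 207026.6388
EOQ = sqrt(207026.6388) = 455.0018

455.0018 units


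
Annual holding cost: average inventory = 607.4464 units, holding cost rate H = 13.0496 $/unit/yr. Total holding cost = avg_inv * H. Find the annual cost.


Cost = 607.4464 * 13.0496 = 7926.9325

7926.9325 $/yr


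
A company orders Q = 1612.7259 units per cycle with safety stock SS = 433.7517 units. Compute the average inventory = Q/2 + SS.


Q/2 = 806.3629
Avg = 806.3629 + 433.7517 = 1240.1146

1240.1146 units


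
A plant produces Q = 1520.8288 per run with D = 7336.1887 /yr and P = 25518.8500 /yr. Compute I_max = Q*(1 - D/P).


D/P = 0.2875
1 - D/P = 0.7125
I_max = 1520.8288 * 0.7125 = 1083.6192

1083.6192 units


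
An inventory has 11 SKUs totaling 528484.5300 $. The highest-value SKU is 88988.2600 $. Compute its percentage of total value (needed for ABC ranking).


Top item = 88988.2600
Total = 528484.5300
Percentage = 88988.2600 / 528484.5300 * 100 = 16.8384

16.8384%


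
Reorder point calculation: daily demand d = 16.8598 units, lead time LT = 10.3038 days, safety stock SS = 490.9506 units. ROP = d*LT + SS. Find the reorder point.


d*LT = 16.8598 * 10.3038 = 173.7200
ROP = 173.7200 + 490.9506 = 664.6706

664.6706 units


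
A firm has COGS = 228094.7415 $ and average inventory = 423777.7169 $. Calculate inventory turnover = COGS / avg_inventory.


Turnover = 228094.7415 / 423777.7169 = 0.5382

0.5382


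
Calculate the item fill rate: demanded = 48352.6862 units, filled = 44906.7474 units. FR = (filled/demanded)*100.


FR = 44906.7474 / 48352.6862 * 100 = 92.8733

92.8733%


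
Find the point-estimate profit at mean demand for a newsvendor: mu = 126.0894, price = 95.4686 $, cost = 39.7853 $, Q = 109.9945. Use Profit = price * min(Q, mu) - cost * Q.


Sales at mu = min(109.9945, 126.0894) = 109.9945
Revenue = 95.4686 * 109.9945 = 10501.0209
Total cost = 39.7853 * 109.9945 = 4376.1642
Profit = 10501.0209 - 4376.1642 = 6124.8567

6124.8567 $


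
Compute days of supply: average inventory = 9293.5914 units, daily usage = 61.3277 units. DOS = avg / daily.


DOS = 9293.5914 / 61.3277 = 151.5399

151.5399 days


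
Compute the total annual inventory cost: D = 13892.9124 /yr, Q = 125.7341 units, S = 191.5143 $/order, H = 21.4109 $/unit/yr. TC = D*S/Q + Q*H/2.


Ordering cost = D*S/Q = 21161.2553
Holding cost = Q*H/2 = 1346.0401
TC = 21161.2553 + 1346.0401 = 22507.2954

22507.2954 $/yr


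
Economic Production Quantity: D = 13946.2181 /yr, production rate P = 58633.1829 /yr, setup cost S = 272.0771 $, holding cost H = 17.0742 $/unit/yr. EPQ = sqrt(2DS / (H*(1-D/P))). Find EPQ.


1 - D/P = 1 - 0.2379 = 0.7621
H*(1-D/P) = 13.0130
2DS = 7588893.1532
EPQ = sqrt(583177.4019) = 763.6605

763.6605 units


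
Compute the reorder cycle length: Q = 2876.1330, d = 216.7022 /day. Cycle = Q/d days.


Cycle = 2876.1330 / 216.7022 = 13.2723

13.2723 days


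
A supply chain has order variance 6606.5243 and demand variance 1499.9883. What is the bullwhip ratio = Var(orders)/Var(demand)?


BW = 6606.5243 / 1499.9883 = 4.4044

4.4044


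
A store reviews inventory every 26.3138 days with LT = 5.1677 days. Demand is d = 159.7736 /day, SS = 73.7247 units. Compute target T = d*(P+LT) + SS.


P + LT = 31.4815
d*(P+LT) = 159.7736 * 31.4815 = 5029.9126
T = 5029.9126 + 73.7247 = 5103.6373

5103.6373 units


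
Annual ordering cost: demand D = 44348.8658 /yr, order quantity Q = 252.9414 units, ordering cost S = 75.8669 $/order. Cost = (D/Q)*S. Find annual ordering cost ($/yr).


Number of orders = D/Q = 175.3326
Cost = 175.3326 * 75.8669 = 13301.9386

13301.9386 $/yr


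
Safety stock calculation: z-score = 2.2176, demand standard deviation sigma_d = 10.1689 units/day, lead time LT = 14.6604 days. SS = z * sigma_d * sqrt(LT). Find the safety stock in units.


sqrt(LT) = sqrt(14.6604) = 3.8289
SS = 2.2176 * 10.1689 * 3.8289 = 86.3436

86.3436 units


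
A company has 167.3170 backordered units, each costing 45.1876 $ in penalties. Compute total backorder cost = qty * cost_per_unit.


Total = 167.3170 * 45.1876 = 7560.6537

7560.6537 $


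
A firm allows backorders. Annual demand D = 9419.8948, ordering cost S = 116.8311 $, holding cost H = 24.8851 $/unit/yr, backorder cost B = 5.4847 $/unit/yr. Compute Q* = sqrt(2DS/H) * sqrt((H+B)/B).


sqrt(2DS/H) = 297.4045
sqrt((H+B)/B) = 2.3531
Q* = 297.4045 * 2.3531 = 699.8292

699.8292 units


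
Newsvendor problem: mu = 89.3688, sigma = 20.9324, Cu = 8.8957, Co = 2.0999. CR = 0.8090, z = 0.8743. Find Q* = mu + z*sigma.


CR = Cu/(Cu+Co) = 8.8957/(8.8957+2.0999) = 0.8090
z = 0.8743
Q* = 89.3688 + 0.8743 * 20.9324 = 107.6700

107.6700 units


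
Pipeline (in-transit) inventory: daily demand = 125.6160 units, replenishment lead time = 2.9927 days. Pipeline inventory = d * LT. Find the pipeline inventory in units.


Pipeline = 125.6160 * 2.9927 = 375.9310

375.9310 units


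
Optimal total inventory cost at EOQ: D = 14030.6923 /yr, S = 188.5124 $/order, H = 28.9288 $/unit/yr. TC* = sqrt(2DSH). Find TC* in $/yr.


2*D*S*H = 153031007.5600
TC* = sqrt(153031007.5600) = 12370.5702

12370.5702 $/yr


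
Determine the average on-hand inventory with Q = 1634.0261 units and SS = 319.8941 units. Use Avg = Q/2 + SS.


Q/2 = 817.0131
Avg = 817.0131 + 319.8941 = 1136.9072

1136.9072 units


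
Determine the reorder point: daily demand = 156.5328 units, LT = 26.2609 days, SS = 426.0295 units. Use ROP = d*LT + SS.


d*LT = 156.5328 * 26.2609 = 4110.6922
ROP = 4110.6922 + 426.0295 = 4536.7217

4536.7217 units


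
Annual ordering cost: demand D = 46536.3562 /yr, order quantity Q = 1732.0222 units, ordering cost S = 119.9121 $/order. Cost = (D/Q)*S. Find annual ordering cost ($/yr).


Number of orders = D/Q = 26.8682
Cost = 26.8682 * 119.9121 = 3221.8249

3221.8249 $/yr


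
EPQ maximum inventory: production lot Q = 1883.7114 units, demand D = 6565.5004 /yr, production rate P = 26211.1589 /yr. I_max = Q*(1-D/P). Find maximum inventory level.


D/P = 0.2505
1 - D/P = 0.7495
I_max = 1883.7114 * 0.7495 = 1411.8701

1411.8701 units


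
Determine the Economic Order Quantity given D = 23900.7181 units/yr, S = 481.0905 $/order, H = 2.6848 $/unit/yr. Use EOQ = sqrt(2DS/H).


2*D*S = 2 * 23900.7181 * 481.0905 = 22996816.8422
2*D*S/H = 8565560.5044
EOQ = sqrt(8565560.5044) = 2926.6979

2926.6979 units


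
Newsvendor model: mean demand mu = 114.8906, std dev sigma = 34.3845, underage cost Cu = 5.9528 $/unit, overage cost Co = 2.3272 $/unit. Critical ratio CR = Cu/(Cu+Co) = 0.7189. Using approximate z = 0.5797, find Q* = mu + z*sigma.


CR = Cu/(Cu+Co) = 5.9528/(5.9528+2.3272) = 0.7189
z = 0.5797
Q* = 114.8906 + 0.5797 * 34.3845 = 134.8233

134.8233 units


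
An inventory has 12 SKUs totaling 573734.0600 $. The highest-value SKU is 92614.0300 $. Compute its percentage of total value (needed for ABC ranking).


Top item = 92614.0300
Total = 573734.0600
Percentage = 92614.0300 / 573734.0600 * 100 = 16.1423

16.1423%


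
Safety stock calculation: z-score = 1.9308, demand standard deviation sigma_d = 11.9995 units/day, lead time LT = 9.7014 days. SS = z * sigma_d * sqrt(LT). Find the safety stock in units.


sqrt(LT) = sqrt(9.7014) = 3.1147
SS = 1.9308 * 11.9995 * 3.1147 = 72.1635

72.1635 units


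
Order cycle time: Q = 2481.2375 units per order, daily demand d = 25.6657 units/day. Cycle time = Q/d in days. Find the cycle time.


Cycle = 2481.2375 / 25.6657 = 96.6752

96.6752 days


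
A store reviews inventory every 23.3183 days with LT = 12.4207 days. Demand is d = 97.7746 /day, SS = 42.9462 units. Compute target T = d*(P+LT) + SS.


P + LT = 35.7390
d*(P+LT) = 97.7746 * 35.7390 = 3494.3664
T = 3494.3664 + 42.9462 = 3537.3126

3537.3126 units


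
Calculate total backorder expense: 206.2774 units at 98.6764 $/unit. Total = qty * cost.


Total = 206.2774 * 98.6764 = 20354.7112

20354.7112 $


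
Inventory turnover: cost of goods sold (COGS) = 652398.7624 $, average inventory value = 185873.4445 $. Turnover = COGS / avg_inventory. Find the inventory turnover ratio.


Turnover = 652398.7624 / 185873.4445 = 3.5099

3.5099


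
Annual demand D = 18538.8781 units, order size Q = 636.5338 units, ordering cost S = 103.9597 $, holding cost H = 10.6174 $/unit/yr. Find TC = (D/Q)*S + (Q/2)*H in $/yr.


Ordering cost = D*S/Q = 3027.7987
Holding cost = Q*H/2 = 3379.1670
TC = 3027.7987 + 3379.1670 = 6406.9657

6406.9657 $/yr


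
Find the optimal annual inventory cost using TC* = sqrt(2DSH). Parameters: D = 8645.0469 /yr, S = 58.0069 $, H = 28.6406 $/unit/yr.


2*D*S*H = 28724939.1791
TC* = sqrt(28724939.1791) = 5359.5652

5359.5652 $/yr


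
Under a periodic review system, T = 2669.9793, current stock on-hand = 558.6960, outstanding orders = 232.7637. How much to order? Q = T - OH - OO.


Inventory position = OH + OO = 558.6960 + 232.7637 = 791.4597
Q = 2669.9793 - 791.4597 = 1878.5196

1878.5196 units


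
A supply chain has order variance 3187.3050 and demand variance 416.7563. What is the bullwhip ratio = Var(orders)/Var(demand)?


BW = 3187.3050 / 416.7563 = 7.6479

7.6479


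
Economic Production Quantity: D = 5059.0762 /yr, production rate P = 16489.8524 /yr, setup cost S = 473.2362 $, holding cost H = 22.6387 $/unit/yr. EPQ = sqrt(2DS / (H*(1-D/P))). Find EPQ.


1 - D/P = 1 - 0.3068 = 0.6932
H*(1-D/P) = 15.6932
2DS = 4788275.9928
EPQ = sqrt(305118.6379) = 552.3755

552.3755 units


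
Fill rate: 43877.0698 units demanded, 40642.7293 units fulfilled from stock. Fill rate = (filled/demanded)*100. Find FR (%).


FR = 40642.7293 / 43877.0698 * 100 = 92.6286

92.6286%


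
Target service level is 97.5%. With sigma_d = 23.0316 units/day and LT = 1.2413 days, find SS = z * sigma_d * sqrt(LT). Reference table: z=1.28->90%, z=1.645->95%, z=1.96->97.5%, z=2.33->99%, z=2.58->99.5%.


From the table, SL = 97.5% corresponds to z = 1.96
sqrt(LT) = sqrt(1.2413) = 1.1141
SS = 1.96 * 23.0316 * 1.1141 = 50.2943

50.2943 units


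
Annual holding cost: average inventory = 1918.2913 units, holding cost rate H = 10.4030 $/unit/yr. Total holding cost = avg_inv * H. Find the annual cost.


Cost = 1918.2913 * 10.4030 = 19955.9844

19955.9844 $/yr


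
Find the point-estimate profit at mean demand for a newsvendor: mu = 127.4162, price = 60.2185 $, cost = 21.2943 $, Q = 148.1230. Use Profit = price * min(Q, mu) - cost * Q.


Sales at mu = min(148.1230, 127.4162) = 127.4162
Revenue = 60.2185 * 127.4162 = 7672.8124
Total cost = 21.2943 * 148.1230 = 3154.1756
Profit = 7672.8124 - 3154.1756 = 4518.6368

4518.6368 $


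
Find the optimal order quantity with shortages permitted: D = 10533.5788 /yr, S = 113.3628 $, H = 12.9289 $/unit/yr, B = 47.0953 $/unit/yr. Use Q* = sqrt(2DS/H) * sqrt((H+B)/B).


sqrt(2DS/H) = 429.7911
sqrt((H+B)/B) = 1.1289
Q* = 429.7911 * 1.1289 = 485.2124

485.2124 units


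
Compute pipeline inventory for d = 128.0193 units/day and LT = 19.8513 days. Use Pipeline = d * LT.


Pipeline = 128.0193 * 19.8513 = 2541.3495

2541.3495 units


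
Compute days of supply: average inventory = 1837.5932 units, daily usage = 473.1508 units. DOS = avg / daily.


DOS = 1837.5932 / 473.1508 = 3.8837

3.8837 days


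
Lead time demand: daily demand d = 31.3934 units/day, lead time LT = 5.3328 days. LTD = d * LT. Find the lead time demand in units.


LTD = 31.3934 * 5.3328 = 167.4147

167.4147 units


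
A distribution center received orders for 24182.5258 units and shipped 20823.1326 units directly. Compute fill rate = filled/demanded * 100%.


FR = 20823.1326 / 24182.5258 * 100 = 86.1082

86.1082%


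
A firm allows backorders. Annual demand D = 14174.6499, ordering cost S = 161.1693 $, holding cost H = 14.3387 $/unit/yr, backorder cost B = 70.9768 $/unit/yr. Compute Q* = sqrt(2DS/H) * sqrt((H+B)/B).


sqrt(2DS/H) = 564.4915
sqrt((H+B)/B) = 1.0964
Q* = 564.4915 * 1.0964 = 618.8896

618.8896 units


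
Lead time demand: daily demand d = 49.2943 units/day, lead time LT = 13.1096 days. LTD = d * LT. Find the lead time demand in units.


LTD = 49.2943 * 13.1096 = 646.2286

646.2286 units


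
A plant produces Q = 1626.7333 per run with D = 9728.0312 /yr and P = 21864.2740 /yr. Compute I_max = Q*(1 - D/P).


D/P = 0.4449
1 - D/P = 0.5551
I_max = 1626.7333 * 0.5551 = 902.9538

902.9538 units


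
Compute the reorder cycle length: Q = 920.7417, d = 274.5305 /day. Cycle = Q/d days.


Cycle = 920.7417 / 274.5305 = 3.3539

3.3539 days


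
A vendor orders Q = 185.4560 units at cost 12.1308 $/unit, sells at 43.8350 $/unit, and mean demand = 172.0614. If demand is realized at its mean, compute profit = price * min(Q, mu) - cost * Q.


Sales at mu = min(185.4560, 172.0614) = 172.0614
Revenue = 43.8350 * 172.0614 = 7542.3115
Total cost = 12.1308 * 185.4560 = 2249.7296
Profit = 7542.3115 - 2249.7296 = 5292.5818

5292.5818 $


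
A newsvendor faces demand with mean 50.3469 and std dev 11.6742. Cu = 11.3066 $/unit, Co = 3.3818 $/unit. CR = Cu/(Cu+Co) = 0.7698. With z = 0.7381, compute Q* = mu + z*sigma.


CR = Cu/(Cu+Co) = 11.3066/(11.3066+3.3818) = 0.7698
z = 0.7381
Q* = 50.3469 + 0.7381 * 11.6742 = 58.9636

58.9636 units


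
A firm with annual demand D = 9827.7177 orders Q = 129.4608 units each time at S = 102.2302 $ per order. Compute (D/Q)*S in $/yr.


Number of orders = D/Q = 75.9127
Cost = 75.9127 * 102.2302 = 7760.5696

7760.5696 $/yr


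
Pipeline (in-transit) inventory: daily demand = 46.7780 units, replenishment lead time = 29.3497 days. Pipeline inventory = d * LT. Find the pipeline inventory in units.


Pipeline = 46.7780 * 29.3497 = 1372.9203

1372.9203 units


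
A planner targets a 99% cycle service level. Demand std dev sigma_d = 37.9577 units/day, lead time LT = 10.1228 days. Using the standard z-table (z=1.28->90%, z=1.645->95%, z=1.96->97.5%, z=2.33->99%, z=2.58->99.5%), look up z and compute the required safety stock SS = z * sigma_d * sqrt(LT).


From the table, SL = 99% corresponds to z = 2.33
sqrt(LT) = sqrt(10.1228) = 3.1816
SS = 2.33 * 37.9577 * 3.1816 = 281.3884

281.3884 units


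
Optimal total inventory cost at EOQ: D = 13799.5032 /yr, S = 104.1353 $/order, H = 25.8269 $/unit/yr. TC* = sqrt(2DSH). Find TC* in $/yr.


2*D*S*H = 74227306.3569
TC* = sqrt(74227306.3569) = 8615.5271

8615.5271 $/yr


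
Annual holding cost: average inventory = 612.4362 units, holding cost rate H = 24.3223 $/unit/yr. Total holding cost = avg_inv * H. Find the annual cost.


Cost = 612.4362 * 24.3223 = 14895.8570

14895.8570 $/yr


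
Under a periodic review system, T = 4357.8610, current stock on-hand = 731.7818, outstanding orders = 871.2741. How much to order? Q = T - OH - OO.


Inventory position = OH + OO = 731.7818 + 871.2741 = 1603.0559
Q = 4357.8610 - 1603.0559 = 2754.8051

2754.8051 units


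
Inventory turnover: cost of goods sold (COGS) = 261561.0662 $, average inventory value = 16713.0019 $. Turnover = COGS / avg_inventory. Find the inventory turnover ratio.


Turnover = 261561.0662 / 16713.0019 = 15.6502

15.6502


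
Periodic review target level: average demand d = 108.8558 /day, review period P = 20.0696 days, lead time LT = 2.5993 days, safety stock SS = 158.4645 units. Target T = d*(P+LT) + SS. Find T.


P + LT = 22.6689
d*(P+LT) = 108.8558 * 22.6689 = 2467.6412
T = 2467.6412 + 158.4645 = 2626.1057

2626.1057 units


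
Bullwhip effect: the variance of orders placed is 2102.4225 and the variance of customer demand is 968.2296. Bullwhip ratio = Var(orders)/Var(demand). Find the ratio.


BW = 2102.4225 / 968.2296 = 2.1714

2.1714


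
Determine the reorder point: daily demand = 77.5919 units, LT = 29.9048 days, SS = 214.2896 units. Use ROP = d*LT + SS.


d*LT = 77.5919 * 29.9048 = 2320.3703
ROP = 2320.3703 + 214.2896 = 2534.6599

2534.6599 units


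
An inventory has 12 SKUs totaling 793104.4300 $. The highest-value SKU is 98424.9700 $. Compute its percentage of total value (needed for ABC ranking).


Top item = 98424.9700
Total = 793104.4300
Percentage = 98424.9700 / 793104.4300 * 100 = 12.4101

12.4101%


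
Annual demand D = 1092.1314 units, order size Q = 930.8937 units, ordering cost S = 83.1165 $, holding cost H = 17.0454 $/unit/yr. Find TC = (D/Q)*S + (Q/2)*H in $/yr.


Ordering cost = D*S/Q = 97.5129
Holding cost = Q*H/2 = 7933.7277
TC = 97.5129 + 7933.7277 = 8031.2406

8031.2406 $/yr


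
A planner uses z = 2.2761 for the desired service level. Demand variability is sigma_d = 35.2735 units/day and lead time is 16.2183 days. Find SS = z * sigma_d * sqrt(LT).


sqrt(LT) = sqrt(16.2183) = 4.0272
SS = 2.2761 * 35.2735 * 4.0272 = 323.3274

323.3274 units


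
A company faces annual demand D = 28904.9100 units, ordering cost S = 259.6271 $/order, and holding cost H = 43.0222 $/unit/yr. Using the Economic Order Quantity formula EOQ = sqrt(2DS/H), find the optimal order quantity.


2*D*S = 2 * 28904.9100 * 259.6271 = 15008995.9181
2*D*S/H = 348866.3043
EOQ = sqrt(348866.3043) = 590.6491

590.6491 units


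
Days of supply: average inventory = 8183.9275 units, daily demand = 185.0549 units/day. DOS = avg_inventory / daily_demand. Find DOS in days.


DOS = 8183.9275 / 185.0549 = 44.2243

44.2243 days


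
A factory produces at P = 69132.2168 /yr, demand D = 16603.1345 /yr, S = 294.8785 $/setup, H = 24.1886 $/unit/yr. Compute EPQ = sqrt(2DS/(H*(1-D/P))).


1 - D/P = 1 - 0.2402 = 0.7598
H*(1-D/P) = 18.3793
2DS = 9791814.7933
EPQ = sqrt(532761.8610) = 729.9054

729.9054 units


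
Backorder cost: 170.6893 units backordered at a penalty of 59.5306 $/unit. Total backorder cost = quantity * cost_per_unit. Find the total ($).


Total = 170.6893 * 59.5306 = 10161.2364

10161.2364 $


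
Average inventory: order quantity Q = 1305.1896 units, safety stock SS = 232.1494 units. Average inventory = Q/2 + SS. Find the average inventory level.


Q/2 = 652.5948
Avg = 652.5948 + 232.1494 = 884.7442

884.7442 units


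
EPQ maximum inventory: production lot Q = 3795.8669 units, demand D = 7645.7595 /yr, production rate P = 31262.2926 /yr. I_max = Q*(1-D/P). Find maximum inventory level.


D/P = 0.2446
1 - D/P = 0.7554
I_max = 3795.8669 * 0.7554 = 2867.5189

2867.5189 units


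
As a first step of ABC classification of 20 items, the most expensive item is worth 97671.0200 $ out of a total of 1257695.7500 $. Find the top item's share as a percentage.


Top item = 97671.0200
Total = 1257695.7500
Percentage = 97671.0200 / 1257695.7500 * 100 = 7.7659

7.7659%


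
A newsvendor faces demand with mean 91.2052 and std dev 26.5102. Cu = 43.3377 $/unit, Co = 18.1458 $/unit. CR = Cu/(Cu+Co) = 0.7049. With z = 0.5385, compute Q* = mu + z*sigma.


CR = Cu/(Cu+Co) = 43.3377/(43.3377+18.1458) = 0.7049
z = 0.5385
Q* = 91.2052 + 0.5385 * 26.5102 = 105.4809

105.4809 units


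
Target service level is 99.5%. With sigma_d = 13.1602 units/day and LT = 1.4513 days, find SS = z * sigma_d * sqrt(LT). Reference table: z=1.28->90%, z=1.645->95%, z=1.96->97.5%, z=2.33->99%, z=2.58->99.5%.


From the table, SL = 99.5% corresponds to z = 2.58
sqrt(LT) = sqrt(1.4513) = 1.2047
SS = 2.58 * 13.1602 * 1.2047 = 40.9035

40.9035 units


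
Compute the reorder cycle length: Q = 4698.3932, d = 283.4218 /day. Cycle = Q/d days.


Cycle = 4698.3932 / 283.4218 = 16.5774

16.5774 days


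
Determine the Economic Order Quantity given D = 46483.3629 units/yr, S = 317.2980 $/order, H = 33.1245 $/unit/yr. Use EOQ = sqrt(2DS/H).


2*D*S = 2 * 46483.3629 * 317.2980 = 29498156.1629
2*D*S/H = 890523.8166
EOQ = sqrt(890523.8166) = 943.6757

943.6757 units


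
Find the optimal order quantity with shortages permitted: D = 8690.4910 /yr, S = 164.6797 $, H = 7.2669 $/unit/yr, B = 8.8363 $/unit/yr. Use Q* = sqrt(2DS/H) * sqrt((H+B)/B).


sqrt(2DS/H) = 627.5995
sqrt((H+B)/B) = 1.3500
Q* = 627.5995 * 1.3500 = 847.2342

847.2342 units


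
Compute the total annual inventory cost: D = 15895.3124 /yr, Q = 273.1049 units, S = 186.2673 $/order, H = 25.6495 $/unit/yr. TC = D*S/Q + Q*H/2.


Ordering cost = D*S/Q = 10841.1710
Holding cost = Q*H/2 = 3502.5021
TC = 10841.1710 + 3502.5021 = 14343.6731

14343.6731 $/yr


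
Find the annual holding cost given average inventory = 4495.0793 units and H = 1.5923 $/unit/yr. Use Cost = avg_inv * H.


Cost = 4495.0793 * 1.5923 = 7157.5148

7157.5148 $/yr


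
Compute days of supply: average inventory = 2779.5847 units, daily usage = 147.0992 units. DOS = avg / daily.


DOS = 2779.5847 / 147.0992 = 18.8960

18.8960 days


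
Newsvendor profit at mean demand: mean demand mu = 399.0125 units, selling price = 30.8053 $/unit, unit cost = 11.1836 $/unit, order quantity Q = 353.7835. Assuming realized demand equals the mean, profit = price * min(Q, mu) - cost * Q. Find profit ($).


Sales at mu = min(353.7835, 399.0125) = 353.7835
Revenue = 30.8053 * 353.7835 = 10898.4069
Total cost = 11.1836 * 353.7835 = 3956.5732
Profit = 10898.4069 - 3956.5732 = 6941.8337

6941.8337 $


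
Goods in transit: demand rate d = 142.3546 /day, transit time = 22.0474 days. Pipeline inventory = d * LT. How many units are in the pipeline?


Pipeline = 142.3546 * 22.0474 = 3138.5488

3138.5488 units


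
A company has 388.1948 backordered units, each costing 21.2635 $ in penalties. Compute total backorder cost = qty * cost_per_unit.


Total = 388.1948 * 21.2635 = 8254.3801

8254.3801 $


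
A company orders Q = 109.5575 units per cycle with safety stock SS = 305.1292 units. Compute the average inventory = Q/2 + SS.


Q/2 = 54.7788
Avg = 54.7788 + 305.1292 = 359.9080

359.9080 units


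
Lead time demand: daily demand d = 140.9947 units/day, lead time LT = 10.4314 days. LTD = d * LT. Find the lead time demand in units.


LTD = 140.9947 * 10.4314 = 1470.7721

1470.7721 units


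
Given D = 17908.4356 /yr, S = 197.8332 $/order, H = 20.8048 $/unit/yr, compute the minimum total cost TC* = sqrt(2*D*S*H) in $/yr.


2*D*S*H = 147417949.5424
TC* = sqrt(147417949.5424) = 12141.5794

12141.5794 $/yr


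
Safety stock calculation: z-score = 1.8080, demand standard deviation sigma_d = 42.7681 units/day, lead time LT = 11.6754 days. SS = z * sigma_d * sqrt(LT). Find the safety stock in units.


sqrt(LT) = sqrt(11.6754) = 3.4169
SS = 1.8080 * 42.7681 * 3.4169 = 264.2131

264.2131 units


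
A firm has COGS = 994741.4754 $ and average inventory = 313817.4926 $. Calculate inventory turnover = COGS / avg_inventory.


Turnover = 994741.4754 / 313817.4926 = 3.1698

3.1698


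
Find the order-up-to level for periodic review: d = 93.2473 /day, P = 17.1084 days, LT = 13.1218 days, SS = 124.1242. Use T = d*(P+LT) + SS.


P + LT = 30.2302
d*(P+LT) = 93.2473 * 30.2302 = 2818.8845
T = 2818.8845 + 124.1242 = 2943.0087

2943.0087 units


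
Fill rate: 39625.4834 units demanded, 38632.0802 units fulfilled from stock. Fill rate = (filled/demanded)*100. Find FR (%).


FR = 38632.0802 / 39625.4834 * 100 = 97.4930

97.4930%


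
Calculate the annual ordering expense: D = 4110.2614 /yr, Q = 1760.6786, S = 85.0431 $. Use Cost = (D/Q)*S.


Number of orders = D/Q = 2.3345
Cost = 2.3345 * 85.0431 = 198.5311

198.5311 $/yr


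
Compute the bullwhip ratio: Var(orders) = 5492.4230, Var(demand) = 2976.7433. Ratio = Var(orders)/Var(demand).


BW = 5492.4230 / 2976.7433 = 1.8451

1.8451


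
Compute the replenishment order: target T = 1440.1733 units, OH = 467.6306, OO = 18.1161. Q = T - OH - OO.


Inventory position = OH + OO = 467.6306 + 18.1161 = 485.7467
Q = 1440.1733 - 485.7467 = 954.4266

954.4266 units


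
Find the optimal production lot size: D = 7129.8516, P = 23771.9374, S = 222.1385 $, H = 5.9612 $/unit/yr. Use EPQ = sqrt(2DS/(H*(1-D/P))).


1 - D/P = 1 - 0.2999 = 0.7001
H*(1-D/P) = 4.1733
2DS = 3167629.0793
EPQ = sqrt(759027.3929) = 871.2218

871.2218 units


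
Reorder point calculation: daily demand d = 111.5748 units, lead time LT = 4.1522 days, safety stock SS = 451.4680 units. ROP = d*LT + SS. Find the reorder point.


d*LT = 111.5748 * 4.1522 = 463.2809
ROP = 463.2809 + 451.4680 = 914.7489

914.7489 units


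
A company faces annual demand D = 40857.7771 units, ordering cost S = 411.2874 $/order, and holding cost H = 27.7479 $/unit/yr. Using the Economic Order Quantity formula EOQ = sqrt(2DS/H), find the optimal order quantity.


2*D*S = 2 * 40857.7771 * 411.2874 = 33608577.8265
2*D*S/H = 1211211.5809
EOQ = sqrt(1211211.5809) = 1100.5506

1100.5506 units


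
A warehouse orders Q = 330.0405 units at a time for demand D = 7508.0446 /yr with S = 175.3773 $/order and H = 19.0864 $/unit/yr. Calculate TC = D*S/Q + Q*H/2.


Ordering cost = D*S/Q = 3989.6334
Holding cost = Q*H/2 = 3149.6425
TC = 3989.6334 + 3149.6425 = 7139.2759

7139.2759 $/yr


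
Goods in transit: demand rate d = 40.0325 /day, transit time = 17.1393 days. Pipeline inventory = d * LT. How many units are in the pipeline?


Pipeline = 40.0325 * 17.1393 = 686.1290

686.1290 units


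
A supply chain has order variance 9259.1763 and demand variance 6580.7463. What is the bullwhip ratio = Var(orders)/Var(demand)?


BW = 9259.1763 / 6580.7463 = 1.4070

1.4070


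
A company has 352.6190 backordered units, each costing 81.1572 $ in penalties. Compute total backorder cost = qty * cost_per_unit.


Total = 352.6190 * 81.1572 = 28617.5707

28617.5707 $


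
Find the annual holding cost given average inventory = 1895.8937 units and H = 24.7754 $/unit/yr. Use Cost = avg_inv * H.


Cost = 1895.8937 * 24.7754 = 46971.5248

46971.5248 $/yr


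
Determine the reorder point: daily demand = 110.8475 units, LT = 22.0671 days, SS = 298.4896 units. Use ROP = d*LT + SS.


d*LT = 110.8475 * 22.0671 = 2446.0829
ROP = 2446.0829 + 298.4896 = 2744.5725

2744.5725 units


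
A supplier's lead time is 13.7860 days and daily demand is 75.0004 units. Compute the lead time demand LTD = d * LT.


LTD = 75.0004 * 13.7860 = 1033.9555

1033.9555 units


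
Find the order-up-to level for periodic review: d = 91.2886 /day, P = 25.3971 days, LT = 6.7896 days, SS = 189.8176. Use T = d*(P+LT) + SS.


P + LT = 32.1867
d*(P+LT) = 91.2886 * 32.1867 = 2938.2788
T = 2938.2788 + 189.8176 = 3128.0964

3128.0964 units


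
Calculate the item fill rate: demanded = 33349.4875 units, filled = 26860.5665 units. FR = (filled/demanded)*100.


FR = 26860.5665 / 33349.4875 * 100 = 80.5427

80.5427%


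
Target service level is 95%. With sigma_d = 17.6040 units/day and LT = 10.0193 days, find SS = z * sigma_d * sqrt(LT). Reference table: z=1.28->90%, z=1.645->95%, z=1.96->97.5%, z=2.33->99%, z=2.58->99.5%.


From the table, SL = 95% corresponds to z = 1.645
sqrt(LT) = sqrt(10.0193) = 3.1653
SS = 1.645 * 17.6040 * 3.1653 = 91.6634

91.6634 units


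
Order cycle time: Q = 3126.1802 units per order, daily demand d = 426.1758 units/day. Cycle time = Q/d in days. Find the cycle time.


Cycle = 3126.1802 / 426.1758 = 7.3354

7.3354 days


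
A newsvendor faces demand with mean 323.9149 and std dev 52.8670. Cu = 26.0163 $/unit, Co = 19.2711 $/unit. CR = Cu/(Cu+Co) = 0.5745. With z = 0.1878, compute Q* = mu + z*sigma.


CR = Cu/(Cu+Co) = 26.0163/(26.0163+19.2711) = 0.5745
z = 0.1878
Q* = 323.9149 + 0.1878 * 52.8670 = 333.8433

333.8433 units


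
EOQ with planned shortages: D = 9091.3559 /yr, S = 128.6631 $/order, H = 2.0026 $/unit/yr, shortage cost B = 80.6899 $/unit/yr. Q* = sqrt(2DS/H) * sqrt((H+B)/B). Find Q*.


sqrt(2DS/H) = 1080.8346
sqrt((H+B)/B) = 1.0123
Q* = 1080.8346 * 1.0123 = 1094.1647

1094.1647 units


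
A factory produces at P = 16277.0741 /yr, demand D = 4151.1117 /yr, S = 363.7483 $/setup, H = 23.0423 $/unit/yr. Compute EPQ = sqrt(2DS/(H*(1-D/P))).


1 - D/P = 1 - 0.2550 = 0.7450
H*(1-D/P) = 17.1659
2DS = 3019919.6480
EPQ = sqrt(175925.8607) = 419.4352

419.4352 units


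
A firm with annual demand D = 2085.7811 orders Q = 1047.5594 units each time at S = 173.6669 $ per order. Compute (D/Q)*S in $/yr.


Number of orders = D/Q = 1.9911
Cost = 1.9911 * 173.6669 = 345.7858

345.7858 $/yr


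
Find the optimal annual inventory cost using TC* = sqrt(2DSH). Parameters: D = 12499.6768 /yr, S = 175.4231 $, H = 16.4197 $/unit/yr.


2*D*S*H = 72008004.9896
TC* = sqrt(72008004.9896) = 8485.7531

8485.7531 $/yr
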